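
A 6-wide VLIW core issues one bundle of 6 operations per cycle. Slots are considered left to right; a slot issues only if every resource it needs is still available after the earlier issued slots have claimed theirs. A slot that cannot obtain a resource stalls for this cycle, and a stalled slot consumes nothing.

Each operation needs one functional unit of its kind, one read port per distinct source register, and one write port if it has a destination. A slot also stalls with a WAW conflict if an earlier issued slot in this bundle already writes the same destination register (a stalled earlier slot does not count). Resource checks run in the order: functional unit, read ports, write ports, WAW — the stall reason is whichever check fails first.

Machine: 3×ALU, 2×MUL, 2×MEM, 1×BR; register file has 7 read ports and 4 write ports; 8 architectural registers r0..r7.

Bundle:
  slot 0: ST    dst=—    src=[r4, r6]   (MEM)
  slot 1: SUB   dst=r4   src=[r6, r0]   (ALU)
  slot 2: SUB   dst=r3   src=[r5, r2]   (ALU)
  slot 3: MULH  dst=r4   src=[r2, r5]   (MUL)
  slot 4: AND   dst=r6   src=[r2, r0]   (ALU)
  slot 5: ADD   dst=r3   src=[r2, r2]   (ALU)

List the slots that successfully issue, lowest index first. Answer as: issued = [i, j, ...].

issued = [0, 1, 2]

[0] MEM needs rd=2 wr=0: ok; after: ALU=3 MUL=2 MEM=1 BR=1, R=5, W=4
[1] ALU needs rd=2 wr=1: ok; after: ALU=2 MUL=2 MEM=1 BR=1, R=3, W=3
[2] ALU needs rd=2 wr=1: ok; after: ALU=1 MUL=2 MEM=1 BR=1, R=1, W=2
[3] MUL needs rd=2 wr=1: RD_PORT; after: ALU=1 MUL=2 MEM=1 BR=1, R=1, W=2
[4] ALU needs rd=2 wr=1: RD_PORT; after: ALU=1 MUL=2 MEM=1 BR=1, R=1, W=2
[5] ALU needs rd=1 wr=1: WAW; after: ALU=1 MUL=2 MEM=1 BR=1, R=1, W=2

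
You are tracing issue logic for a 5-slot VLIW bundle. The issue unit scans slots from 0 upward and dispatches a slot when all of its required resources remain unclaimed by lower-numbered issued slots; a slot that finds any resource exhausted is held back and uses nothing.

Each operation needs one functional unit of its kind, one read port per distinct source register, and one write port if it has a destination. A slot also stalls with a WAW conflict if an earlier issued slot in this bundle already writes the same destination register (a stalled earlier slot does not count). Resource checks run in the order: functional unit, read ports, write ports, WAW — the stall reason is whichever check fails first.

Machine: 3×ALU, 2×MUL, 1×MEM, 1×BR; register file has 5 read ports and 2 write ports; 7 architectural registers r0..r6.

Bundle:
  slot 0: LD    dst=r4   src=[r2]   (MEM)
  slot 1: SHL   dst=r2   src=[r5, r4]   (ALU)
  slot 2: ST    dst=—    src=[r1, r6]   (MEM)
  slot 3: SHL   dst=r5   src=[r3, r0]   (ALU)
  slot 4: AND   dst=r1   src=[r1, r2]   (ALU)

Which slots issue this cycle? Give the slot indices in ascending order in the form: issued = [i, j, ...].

(0) want 1×MEM +1rd +1wr — yes → AL3|MU2|ME0|BR1|rd4|wr1
(1) want 1×ALU +2rd +1wr — yes → AL2|MU2|ME0|BR1|rd2|wr0
(2) want 1×MEM +2rd +0wr — FU → AL2|MU2|ME0|BR1|rd2|wr0
(3) want 1×ALU +2rd +1wr — WR_PORT → AL2|MU2|ME0|BR1|rd2|wr0
(4) want 1×ALU +2rd +1wr — WR_PORT → AL2|MU2|ME0|BR1|rd2|wr0

issued = [0, 1]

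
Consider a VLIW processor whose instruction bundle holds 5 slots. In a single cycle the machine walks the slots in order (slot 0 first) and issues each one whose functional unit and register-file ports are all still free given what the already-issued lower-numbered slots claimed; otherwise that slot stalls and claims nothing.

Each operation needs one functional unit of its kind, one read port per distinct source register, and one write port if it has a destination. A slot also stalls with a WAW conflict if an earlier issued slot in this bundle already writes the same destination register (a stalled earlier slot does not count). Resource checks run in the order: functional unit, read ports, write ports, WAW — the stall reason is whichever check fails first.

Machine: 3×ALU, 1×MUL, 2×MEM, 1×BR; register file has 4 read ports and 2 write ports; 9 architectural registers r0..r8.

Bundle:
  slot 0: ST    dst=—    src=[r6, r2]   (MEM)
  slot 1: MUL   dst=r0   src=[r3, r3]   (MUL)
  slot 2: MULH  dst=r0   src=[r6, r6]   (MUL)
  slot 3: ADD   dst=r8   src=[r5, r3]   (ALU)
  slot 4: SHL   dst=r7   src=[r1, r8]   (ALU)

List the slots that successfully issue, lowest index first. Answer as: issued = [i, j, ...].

[0] MEM needs rd=2 wr=0: ok; after: ALU=3 MUL=1 MEM=1 BR=1, R=2, W=2
[1] MUL needs rd=1 wr=1: ok; after: ALU=3 MUL=0 MEM=1 BR=1, R=1, W=1
[2] MUL needs rd=1 wr=1: FU; after: ALU=3 MUL=0 MEM=1 BR=1, R=1, W=1
[3] ALU needs rd=2 wr=1: RD_PORT; after: ALU=3 MUL=0 MEM=1 BR=1, R=1, W=1
[4] ALU needs rd=2 wr=1: RD_PORT; after: ALU=3 MUL=0 MEM=1 BR=1, R=1, W=1

issued = [0, 1]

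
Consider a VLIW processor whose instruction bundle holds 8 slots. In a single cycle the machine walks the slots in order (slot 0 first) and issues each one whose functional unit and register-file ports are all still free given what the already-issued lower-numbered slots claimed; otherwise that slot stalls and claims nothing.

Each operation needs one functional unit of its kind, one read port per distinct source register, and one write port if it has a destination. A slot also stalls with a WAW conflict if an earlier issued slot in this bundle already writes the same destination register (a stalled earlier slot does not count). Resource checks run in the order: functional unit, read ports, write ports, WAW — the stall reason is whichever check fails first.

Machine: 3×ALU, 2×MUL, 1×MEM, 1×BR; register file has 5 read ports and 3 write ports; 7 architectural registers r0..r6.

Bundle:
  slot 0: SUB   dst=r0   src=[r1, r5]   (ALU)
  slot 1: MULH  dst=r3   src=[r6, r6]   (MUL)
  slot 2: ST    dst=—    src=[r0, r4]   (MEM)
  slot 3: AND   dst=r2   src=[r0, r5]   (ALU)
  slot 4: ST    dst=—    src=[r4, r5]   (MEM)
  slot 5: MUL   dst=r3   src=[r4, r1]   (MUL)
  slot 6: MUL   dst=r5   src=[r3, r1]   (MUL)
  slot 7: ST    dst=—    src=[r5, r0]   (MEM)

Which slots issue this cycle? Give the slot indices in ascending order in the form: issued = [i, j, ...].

issued = [0, 1, 2]

#0 ALU src=r1,r5 dispatched  <A:2 Mu:2 Ld:1 B:1 rd:3 wr:2>
#1 MUL src=r6,r6 dispatched  <A:2 Mu:1 Ld:1 B:1 rd:2 wr:1>
#2 MEM src=r0,r4 dispatched  <A:2 Mu:1 Ld:0 B:1 rd:0 wr:1>
#3 ALU src=r0,r5 held:RD_PORT  <A:2 Mu:1 Ld:0 B:1 rd:0 wr:1>
#4 MEM src=r4,r5 held:FU  <A:2 Mu:1 Ld:0 B:1 rd:0 wr:1>
#5 MUL src=r4,r1 held:RD_PORT  <A:2 Mu:1 Ld:0 B:1 rd:0 wr:1>
#6 MUL src=r3,r1 held:RD_PORT  <A:2 Mu:1 Ld:0 B:1 rd:0 wr:1>
#7 MEM src=r5,r0 held:FU  <A:2 Mu:1 Ld:0 B:1 rd:0 wr:1>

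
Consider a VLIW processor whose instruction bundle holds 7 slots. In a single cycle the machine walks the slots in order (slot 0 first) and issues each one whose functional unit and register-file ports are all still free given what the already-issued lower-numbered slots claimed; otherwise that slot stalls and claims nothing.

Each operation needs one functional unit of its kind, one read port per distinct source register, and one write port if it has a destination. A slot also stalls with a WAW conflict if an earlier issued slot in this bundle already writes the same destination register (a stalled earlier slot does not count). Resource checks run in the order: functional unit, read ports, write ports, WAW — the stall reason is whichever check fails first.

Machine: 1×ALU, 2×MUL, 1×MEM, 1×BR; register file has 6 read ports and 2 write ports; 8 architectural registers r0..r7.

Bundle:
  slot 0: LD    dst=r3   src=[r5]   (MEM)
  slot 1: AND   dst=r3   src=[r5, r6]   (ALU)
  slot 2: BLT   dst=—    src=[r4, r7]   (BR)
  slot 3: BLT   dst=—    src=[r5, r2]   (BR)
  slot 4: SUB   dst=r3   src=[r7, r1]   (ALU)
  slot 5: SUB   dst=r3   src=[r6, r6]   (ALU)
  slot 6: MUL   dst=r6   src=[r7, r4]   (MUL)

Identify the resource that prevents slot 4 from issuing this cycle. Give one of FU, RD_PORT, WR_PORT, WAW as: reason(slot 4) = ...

[0] MEM needs rd=1 wr=1: ok; after: ALU=1 MUL=2 MEM=0 BR=1, R=5, W=1
[1] ALU needs rd=2 wr=1: WAW; after: ALU=1 MUL=2 MEM=0 BR=1, R=5, W=1
[2] BR needs rd=2 wr=0: ok; after: ALU=1 MUL=2 MEM=0 BR=0, R=3, W=1
[3] BR needs rd=2 wr=0: FU; after: ALU=1 MUL=2 MEM=0 BR=0, R=3, W=1
[4] ALU needs rd=2 wr=1: WAW; after: ALU=1 MUL=2 MEM=0 BR=0, R=3, W=1
[5] ALU needs rd=1 wr=1: WAW; after: ALU=1 MUL=2 MEM=0 BR=0, R=3, W=1
[6] MUL needs rd=2 wr=1: ok; after: ALU=1 MUL=1 MEM=0 BR=0, R=1, W=0

reason(slot 4) = WAW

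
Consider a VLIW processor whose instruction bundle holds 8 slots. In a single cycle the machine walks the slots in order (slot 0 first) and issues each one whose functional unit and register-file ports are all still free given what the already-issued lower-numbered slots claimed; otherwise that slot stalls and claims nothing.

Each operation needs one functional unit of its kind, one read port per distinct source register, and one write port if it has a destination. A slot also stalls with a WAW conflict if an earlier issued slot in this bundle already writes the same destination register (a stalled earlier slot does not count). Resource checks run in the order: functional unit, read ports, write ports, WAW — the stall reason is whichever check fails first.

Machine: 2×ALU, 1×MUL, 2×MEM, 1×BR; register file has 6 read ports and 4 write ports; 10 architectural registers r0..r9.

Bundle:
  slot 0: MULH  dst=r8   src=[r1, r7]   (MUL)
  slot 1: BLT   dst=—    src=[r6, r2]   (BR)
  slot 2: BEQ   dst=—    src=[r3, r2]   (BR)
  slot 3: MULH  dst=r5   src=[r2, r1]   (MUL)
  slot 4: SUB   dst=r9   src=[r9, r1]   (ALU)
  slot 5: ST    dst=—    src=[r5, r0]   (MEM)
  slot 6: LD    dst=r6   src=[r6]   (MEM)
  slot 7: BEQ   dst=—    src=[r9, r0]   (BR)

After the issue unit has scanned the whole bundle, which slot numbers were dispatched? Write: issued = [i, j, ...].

issued = [0, 1, 4]

[0] MUL needs rd=2 wr=1: ok; after: ALU=2 MUL=0 MEM=2 BR=1, R=4, W=3
[1] BR needs rd=2 wr=0: ok; after: ALU=2 MUL=0 MEM=2 BR=0, R=2, W=3
[2] BR needs rd=2 wr=0: FU; after: ALU=2 MUL=0 MEM=2 BR=0, R=2, W=3
[3] MUL needs rd=2 wr=1: FU; after: ALU=2 MUL=0 MEM=2 BR=0, R=2, W=3
[4] ALU needs rd=2 wr=1: ok; after: ALU=1 MUL=0 MEM=2 BR=0, R=0, W=2
[5] MEM needs rd=2 wr=0: RD_PORT; after: ALU=1 MUL=0 MEM=2 BR=0, R=0, W=2
[6] MEM needs rd=1 wr=1: RD_PORT; after: ALU=1 MUL=0 MEM=2 BR=0, R=0, W=2
[7] BR needs rd=2 wr=0: FU; after: ALU=1 MUL=0 MEM=2 BR=0, R=0, W=2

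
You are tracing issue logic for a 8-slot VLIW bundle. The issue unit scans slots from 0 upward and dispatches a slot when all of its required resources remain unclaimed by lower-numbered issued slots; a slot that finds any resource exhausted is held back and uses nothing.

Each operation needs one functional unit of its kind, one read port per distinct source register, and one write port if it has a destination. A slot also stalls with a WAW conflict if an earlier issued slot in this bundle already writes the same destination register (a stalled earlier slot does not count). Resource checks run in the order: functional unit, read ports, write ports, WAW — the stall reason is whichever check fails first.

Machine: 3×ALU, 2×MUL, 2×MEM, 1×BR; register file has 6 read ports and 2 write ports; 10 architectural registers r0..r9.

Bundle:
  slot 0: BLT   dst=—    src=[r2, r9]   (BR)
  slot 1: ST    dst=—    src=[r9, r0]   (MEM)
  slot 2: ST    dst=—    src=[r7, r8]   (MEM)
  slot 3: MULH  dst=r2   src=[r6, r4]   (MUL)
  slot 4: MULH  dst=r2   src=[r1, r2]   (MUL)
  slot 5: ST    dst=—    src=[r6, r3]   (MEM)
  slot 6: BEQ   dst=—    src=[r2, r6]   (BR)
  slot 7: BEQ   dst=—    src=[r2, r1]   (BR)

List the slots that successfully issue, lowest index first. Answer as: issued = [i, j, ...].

issued = [0, 1, 2]

[0] BR needs rd=2 wr=0: ok; after: ALU=3 MUL=2 MEM=2 BR=0, R=4, W=2
[1] MEM needs rd=2 wr=0: ok; after: ALU=3 MUL=2 MEM=1 BR=0, R=2, W=2
[2] MEM needs rd=2 wr=0: ok; after: ALU=3 MUL=2 MEM=0 BR=0, R=0, W=2
[3] MUL needs rd=2 wr=1: RD_PORT; after: ALU=3 MUL=2 MEM=0 BR=0, R=0, W=2
[4] MUL needs rd=2 wr=1: RD_PORT; after: ALU=3 MUL=2 MEM=0 BR=0, R=0, W=2
[5] MEM needs rd=2 wr=0: FU; after: ALU=3 MUL=2 MEM=0 BR=0, R=0, W=2
[6] BR needs rd=2 wr=0: FU; after: ALU=3 MUL=2 MEM=0 BR=0, R=0, W=2
[7] BR needs rd=2 wr=0: FU; after: ALU=3 MUL=2 MEM=0 BR=0, R=0, W=2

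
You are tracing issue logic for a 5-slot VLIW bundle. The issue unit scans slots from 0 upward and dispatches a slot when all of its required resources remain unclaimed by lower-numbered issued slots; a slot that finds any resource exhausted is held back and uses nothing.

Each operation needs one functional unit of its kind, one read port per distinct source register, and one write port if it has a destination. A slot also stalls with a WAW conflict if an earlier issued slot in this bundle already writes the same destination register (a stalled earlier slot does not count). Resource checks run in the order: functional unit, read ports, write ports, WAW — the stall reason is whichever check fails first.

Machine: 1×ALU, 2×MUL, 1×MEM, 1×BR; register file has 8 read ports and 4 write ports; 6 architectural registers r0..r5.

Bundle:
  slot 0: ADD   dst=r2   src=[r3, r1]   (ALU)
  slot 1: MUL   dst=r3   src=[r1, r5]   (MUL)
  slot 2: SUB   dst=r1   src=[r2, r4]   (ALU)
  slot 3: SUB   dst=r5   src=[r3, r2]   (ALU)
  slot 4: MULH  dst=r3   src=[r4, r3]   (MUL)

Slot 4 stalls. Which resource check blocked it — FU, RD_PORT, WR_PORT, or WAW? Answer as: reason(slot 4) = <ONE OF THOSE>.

reason(slot 4) = WAW

#0 ALU src=r3,r1 dispatched  <A:0 Mu:2 Ld:1 B:1 rd:6 wr:3>
#1 MUL src=r1,r5 dispatched  <A:0 Mu:1 Ld:1 B:1 rd:4 wr:2>
#2 ALU src=r2,r4 held:FU  <A:0 Mu:1 Ld:1 B:1 rd:4 wr:2>
#3 ALU src=r3,r2 held:FU  <A:0 Mu:1 Ld:1 B:1 rd:4 wr:2>
#4 MUL src=r4,r3 held:WAW  <A:0 Mu:1 Ld:1 B:1 rd:4 wr:2>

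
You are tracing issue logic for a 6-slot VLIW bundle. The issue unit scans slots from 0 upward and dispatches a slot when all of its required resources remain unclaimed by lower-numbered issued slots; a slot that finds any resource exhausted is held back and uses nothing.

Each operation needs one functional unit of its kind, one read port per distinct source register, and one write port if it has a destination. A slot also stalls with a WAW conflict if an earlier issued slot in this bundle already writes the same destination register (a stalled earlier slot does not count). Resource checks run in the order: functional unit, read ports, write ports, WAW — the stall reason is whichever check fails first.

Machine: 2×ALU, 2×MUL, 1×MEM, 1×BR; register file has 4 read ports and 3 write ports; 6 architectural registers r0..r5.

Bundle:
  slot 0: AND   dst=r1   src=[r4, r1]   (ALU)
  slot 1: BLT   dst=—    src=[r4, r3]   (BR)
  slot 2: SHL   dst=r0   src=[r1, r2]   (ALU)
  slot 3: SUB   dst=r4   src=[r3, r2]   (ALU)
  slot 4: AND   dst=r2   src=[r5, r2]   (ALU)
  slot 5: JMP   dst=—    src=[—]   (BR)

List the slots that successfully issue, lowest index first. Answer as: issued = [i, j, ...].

(0) want 1×ALU +2rd +1wr — yes → AL1|MU2|ME1|BR1|rd2|wr2
(1) want 1×BR +2rd +0wr — yes → AL1|MU2|ME1|BR0|rd0|wr2
(2) want 1×ALU +2rd +1wr — RD_PORT → AL1|MU2|ME1|BR0|rd0|wr2
(3) want 1×ALU +2rd +1wr — RD_PORT → AL1|MU2|ME1|BR0|rd0|wr2
(4) want 1×ALU +2rd +1wr — RD_PORT → AL1|MU2|ME1|BR0|rd0|wr2
(5) want 1×BR +0rd +0wr — FU → AL1|MU2|ME1|BR0|rd0|wr2

issued = [0, 1]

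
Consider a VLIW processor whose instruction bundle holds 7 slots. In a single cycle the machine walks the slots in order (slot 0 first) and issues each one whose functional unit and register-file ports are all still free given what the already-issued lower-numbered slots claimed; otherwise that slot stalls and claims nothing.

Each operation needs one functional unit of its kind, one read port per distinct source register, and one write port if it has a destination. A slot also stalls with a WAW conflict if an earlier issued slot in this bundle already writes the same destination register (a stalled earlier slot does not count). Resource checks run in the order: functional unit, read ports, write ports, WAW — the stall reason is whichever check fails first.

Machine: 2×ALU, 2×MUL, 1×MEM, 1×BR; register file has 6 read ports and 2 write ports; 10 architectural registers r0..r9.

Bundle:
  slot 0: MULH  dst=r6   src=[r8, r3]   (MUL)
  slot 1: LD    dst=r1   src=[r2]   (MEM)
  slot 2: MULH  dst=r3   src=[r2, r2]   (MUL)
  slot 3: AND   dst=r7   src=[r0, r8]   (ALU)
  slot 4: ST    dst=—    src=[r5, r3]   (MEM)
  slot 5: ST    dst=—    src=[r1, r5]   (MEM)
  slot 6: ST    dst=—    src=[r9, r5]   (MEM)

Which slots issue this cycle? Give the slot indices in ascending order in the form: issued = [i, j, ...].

issued = [0, 1]

[0] MUL needs rd=2 wr=1: ok; after: ALU=2 MUL=1 MEM=1 BR=1, R=4, W=1
[1] MEM needs rd=1 wr=1: ok; after: ALU=2 MUL=1 MEM=0 BR=1, R=3, W=0
[2] MUL needs rd=1 wr=1: WR_PORT; after: ALU=2 MUL=1 MEM=0 BR=1, R=3, W=0
[3] ALU needs rd=2 wr=1: WR_PORT; after: ALU=2 MUL=1 MEM=0 BR=1, R=3, W=0
[4] MEM needs rd=2 wr=0: FU; after: ALU=2 MUL=1 MEM=0 BR=1, R=3, W=0
[5] MEM needs rd=2 wr=0: FU; after: ALU=2 MUL=1 MEM=0 BR=1, R=3, W=0
[6] MEM needs rd=2 wr=0: FU; after: ALU=2 MUL=1 MEM=0 BR=1, R=3, W=0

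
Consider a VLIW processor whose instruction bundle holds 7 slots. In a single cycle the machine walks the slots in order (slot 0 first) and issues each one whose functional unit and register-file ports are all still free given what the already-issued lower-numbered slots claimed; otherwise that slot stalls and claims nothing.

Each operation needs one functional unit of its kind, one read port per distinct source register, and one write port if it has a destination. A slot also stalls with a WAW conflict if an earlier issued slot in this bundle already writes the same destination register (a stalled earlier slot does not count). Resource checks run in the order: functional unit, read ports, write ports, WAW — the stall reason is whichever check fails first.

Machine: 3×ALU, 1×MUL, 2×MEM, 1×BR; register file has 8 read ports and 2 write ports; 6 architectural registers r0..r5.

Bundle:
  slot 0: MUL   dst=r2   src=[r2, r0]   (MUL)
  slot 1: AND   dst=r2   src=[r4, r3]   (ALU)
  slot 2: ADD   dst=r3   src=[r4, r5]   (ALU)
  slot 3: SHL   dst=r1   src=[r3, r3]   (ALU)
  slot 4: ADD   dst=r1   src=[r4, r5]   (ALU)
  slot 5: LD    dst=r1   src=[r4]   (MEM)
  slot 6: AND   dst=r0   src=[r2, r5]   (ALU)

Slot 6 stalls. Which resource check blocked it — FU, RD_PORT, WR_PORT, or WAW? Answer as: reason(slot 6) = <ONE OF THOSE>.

reason(slot 6) = WR_PORT

[0] MUL needs rd=2 wr=1: ok; after: ALU=3 MUL=0 MEM=2 BR=1, R=6, W=1
[1] ALU needs rd=2 wr=1: WAW; after: ALU=3 MUL=0 MEM=2 BR=1, R=6, W=1
[2] ALU needs rd=2 wr=1: ok; after: ALU=2 MUL=0 MEM=2 BR=1, R=4, W=0
[3] ALU needs rd=1 wr=1: WR_PORT; after: ALU=2 MUL=0 MEM=2 BR=1, R=4, W=0
[4] ALU needs rd=2 wr=1: WR_PORT; after: ALU=2 MUL=0 MEM=2 BR=1, R=4, W=0
[5] MEM needs rd=1 wr=1: WR_PORT; after: ALU=2 MUL=0 MEM=2 BR=1, R=4, W=0
[6] ALU needs rd=2 wr=1: WR_PORT; after: ALU=2 MUL=0 MEM=2 BR=1, R=4, W=0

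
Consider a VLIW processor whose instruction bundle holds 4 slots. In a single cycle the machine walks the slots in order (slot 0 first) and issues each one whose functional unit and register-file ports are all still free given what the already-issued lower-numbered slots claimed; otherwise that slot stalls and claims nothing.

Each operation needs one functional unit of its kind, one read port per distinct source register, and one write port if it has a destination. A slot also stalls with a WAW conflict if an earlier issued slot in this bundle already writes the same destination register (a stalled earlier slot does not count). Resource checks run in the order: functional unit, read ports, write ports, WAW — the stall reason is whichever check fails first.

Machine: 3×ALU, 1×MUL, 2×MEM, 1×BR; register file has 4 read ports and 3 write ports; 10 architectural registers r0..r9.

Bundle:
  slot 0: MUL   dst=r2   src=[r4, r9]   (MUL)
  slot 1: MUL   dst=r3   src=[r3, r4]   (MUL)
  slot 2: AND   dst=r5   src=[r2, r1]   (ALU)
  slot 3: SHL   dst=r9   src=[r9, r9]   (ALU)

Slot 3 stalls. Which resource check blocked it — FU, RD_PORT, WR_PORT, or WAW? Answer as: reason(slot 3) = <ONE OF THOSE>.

#0 MUL src=r4,r9 dispatched  <A:3 Mu:0 Ld:2 B:1 rd:2 wr:2>
#1 MUL src=r3,r4 held:FU  <A:3 Mu:0 Ld:2 B:1 rd:2 wr:2>
#2 ALU src=r2,r1 dispatched  <A:2 Mu:0 Ld:2 B:1 rd:0 wr:1>
#3 ALU src=r9,r9 held:RD_PORT  <A:2 Mu:0 Ld:2 B:1 rd:0 wr:1>

reason(slot 3) = RD_PORT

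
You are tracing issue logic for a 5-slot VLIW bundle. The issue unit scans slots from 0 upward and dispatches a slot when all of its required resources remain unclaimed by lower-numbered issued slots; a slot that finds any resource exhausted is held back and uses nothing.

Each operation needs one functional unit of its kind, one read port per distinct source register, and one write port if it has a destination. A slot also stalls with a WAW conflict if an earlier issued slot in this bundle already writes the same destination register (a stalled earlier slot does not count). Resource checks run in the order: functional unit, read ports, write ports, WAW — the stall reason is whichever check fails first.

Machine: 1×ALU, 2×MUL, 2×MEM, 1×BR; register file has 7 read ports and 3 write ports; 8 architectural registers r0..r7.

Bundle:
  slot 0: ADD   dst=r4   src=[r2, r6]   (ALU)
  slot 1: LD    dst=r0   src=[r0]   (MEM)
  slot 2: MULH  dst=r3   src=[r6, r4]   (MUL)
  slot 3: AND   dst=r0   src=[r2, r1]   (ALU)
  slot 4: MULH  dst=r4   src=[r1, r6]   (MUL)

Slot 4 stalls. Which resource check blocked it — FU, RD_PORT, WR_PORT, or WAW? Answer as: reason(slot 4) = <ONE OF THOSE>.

reason(slot 4) = WR_PORT

#0 ALU src=r2,r6 dispatched  <A:0 Mu:2 Ld:2 B:1 rd:5 wr:2>
#1 MEM src=r0 dispatched  <A:0 Mu:2 Ld:1 B:1 rd:4 wr:1>
#2 MUL src=r6,r4 dispatched  <A:0 Mu:1 Ld:1 B:1 rd:2 wr:0>
#3 ALU src=r2,r1 held:FU  <A:0 Mu:1 Ld:1 B:1 rd:2 wr:0>
#4 MUL src=r1,r6 held:WR_PORT  <A:0 Mu:1 Ld:1 B:1 rd:2 wr:0>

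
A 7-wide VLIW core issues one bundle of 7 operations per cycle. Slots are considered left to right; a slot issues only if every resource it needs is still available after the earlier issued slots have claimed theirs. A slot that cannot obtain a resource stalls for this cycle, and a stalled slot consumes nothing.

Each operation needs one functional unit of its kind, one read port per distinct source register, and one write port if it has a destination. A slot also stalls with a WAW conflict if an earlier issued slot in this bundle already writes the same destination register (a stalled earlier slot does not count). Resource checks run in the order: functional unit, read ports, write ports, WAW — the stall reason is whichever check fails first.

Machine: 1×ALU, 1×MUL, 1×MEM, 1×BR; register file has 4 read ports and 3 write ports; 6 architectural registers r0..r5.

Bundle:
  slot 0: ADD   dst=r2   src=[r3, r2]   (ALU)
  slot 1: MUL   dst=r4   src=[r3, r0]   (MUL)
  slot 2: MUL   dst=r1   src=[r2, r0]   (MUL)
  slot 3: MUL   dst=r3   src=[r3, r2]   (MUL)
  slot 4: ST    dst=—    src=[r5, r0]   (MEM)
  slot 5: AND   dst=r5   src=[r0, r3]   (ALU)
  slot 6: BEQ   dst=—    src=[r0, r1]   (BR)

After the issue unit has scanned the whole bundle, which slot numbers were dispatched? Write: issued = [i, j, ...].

(0) want 1×ALU +2rd +1wr — yes → AL0|MU1|ME1|BR1|rd2|wr2
(1) want 1×MUL +2rd +1wr — yes → AL0|MU0|ME1|BR1|rd0|wr1
(2) want 1×MUL +2rd +1wr — FU → AL0|MU0|ME1|BR1|rd0|wr1
(3) want 1×MUL +2rd +1wr — FU → AL0|MU0|ME1|BR1|rd0|wr1
(4) want 1×MEM +2rd +0wr — RD_PORT → AL0|MU0|ME1|BR1|rd0|wr1
(5) want 1×ALU +2rd +1wr — FU → AL0|MU0|ME1|BR1|rd0|wr1
(6) want 1×BR +2rd +0wr — RD_PORT → AL0|MU0|ME1|BR1|rd0|wr1

issued = [0, 1]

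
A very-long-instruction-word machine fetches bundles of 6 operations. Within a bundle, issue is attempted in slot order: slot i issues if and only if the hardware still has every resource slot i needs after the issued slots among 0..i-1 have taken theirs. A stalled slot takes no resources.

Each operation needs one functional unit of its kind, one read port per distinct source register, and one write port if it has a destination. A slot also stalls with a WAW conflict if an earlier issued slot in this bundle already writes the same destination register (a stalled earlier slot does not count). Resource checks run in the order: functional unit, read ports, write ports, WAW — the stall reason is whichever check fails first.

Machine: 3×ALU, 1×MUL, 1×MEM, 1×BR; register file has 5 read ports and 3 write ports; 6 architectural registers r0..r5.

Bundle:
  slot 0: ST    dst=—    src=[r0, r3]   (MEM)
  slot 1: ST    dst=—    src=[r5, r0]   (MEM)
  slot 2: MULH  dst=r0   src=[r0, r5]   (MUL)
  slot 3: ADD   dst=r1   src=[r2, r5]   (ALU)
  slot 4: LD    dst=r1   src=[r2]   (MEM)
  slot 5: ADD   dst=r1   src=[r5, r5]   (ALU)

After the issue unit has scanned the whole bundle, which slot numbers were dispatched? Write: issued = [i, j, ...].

  0. MEM ⇒ go  {3A/1Mu/0Ld/1B | 3r 3w}
  1. MEM ⇒ no(FU)  {3A/1Mu/0Ld/1B | 3r 3w}
  2. MUL→r0 ⇒ go  {3A/0Mu/0Ld/1B | 1r 2w}
  3. ALU→r1 ⇒ no(RD_PORT)  {3A/0Mu/0Ld/1B | 1r 2w}
  4. MEM→r1 ⇒ no(FU)  {3A/0Mu/0Ld/1B | 1r 2w}
  5. ALU→r1 ⇒ go  {2A/0Mu/0Ld/1B | 0r 1w}

issued = [0, 2, 5]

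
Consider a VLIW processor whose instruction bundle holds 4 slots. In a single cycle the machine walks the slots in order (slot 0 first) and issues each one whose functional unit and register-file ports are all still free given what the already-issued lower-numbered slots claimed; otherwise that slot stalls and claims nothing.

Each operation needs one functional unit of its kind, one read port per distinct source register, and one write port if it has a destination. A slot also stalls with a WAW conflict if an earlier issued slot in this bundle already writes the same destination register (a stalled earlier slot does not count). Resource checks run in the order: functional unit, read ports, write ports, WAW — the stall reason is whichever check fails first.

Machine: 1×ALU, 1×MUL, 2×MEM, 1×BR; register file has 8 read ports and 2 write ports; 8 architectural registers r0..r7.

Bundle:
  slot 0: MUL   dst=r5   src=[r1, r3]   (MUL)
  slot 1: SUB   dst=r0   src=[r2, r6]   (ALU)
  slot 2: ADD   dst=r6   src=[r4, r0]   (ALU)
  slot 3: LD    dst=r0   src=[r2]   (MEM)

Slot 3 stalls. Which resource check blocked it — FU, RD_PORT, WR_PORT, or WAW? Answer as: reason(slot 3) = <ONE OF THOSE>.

(0) want 1×MUL +2rd +1wr — yes → AL1|MU0|ME2|BR1|rd6|wr1
(1) want 1×ALU +2rd +1wr — yes → AL0|MU0|ME2|BR1|rd4|wr0
(2) want 1×ALU +2rd +1wr — FU → AL0|MU0|ME2|BR1|rd4|wr0
(3) want 1×MEM +1rd +1wr — WR_PORT → AL0|MU0|ME2|BR1|rd4|wr0

reason(slot 3) = WR_PORT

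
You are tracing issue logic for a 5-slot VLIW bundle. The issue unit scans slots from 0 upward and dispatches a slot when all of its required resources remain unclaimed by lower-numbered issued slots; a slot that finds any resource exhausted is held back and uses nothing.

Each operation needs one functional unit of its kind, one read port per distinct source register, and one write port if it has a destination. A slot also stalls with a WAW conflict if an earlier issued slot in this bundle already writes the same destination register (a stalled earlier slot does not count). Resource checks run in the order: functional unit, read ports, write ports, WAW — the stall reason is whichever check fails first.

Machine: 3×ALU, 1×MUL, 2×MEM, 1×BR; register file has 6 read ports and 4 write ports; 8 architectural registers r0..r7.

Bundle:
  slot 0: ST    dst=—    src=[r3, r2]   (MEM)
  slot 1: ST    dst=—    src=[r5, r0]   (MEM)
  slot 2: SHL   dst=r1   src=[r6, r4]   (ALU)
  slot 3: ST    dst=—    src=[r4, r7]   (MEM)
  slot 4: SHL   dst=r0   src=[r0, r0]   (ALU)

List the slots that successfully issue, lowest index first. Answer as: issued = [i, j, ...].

issued = [0, 1, 2]

slot 0 (MEM): ISSUE — free A3,Mu1,Ld1,B1 rp4 wp4
slot 1 (MEM): ISSUE — free A3,Mu1,Ld0,B1 rp2 wp4
slot 2 (ALU): ISSUE — free A2,Mu1,Ld0,B1 rp0 wp3
slot 3 (MEM): stall FU — free A2,Mu1,Ld0,B1 rp0 wp3
slot 4 (ALU): stall RD_PORT — free A2,Mu1,Ld0,B1 rp0 wp3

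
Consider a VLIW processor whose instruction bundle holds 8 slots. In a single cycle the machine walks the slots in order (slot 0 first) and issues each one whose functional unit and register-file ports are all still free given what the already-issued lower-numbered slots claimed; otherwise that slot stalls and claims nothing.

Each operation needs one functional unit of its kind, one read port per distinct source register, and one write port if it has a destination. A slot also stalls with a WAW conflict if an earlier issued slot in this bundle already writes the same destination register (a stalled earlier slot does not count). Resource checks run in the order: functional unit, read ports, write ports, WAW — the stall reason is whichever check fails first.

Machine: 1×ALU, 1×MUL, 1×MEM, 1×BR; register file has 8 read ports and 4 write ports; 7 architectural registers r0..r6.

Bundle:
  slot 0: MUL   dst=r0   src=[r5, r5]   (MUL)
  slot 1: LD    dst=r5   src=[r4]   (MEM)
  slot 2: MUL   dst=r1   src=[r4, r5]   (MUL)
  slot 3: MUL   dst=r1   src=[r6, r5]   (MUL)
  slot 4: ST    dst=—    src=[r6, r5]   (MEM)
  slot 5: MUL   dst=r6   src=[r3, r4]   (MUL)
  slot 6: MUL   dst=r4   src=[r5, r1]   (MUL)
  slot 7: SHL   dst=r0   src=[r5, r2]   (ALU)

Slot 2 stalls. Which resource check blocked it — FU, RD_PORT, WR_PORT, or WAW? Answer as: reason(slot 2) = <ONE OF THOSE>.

slot 0 (MUL): ISSUE — free A1,Mu0,Ld1,B1 rp7 wp3
slot 1 (MEM): ISSUE — free A1,Mu0,Ld0,B1 rp6 wp2
slot 2 (MUL): stall FU — free A1,Mu0,Ld0,B1 rp6 wp2
slot 3 (MUL): stall FU — free A1,Mu0,Ld0,B1 rp6 wp2
slot 4 (MEM): stall FU — free A1,Mu0,Ld0,B1 rp6 wp2
slot 5 (MUL): stall FU — free A1,Mu0,Ld0,B1 rp6 wp2
slot 6 (MUL): stall FU — free A1,Mu0,Ld0,B1 rp6 wp2
slot 7 (ALU): stall WAW — free A1,Mu0,Ld0,B1 rp6 wp2

reason(slot 2) = FU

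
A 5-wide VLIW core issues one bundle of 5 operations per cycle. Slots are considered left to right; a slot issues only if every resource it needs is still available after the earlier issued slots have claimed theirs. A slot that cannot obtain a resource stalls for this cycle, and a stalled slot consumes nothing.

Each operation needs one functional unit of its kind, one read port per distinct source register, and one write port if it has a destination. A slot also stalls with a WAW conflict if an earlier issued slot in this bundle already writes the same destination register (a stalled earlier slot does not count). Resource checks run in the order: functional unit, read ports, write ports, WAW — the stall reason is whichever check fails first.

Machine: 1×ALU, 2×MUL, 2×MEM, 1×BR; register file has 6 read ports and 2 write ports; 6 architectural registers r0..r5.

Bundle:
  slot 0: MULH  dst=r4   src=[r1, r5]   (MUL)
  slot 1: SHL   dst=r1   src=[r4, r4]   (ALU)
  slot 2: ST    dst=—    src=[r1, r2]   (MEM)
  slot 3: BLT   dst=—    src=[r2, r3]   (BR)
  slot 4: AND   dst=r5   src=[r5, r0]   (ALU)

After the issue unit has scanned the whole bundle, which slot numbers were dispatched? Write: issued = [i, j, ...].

issued = [0, 1, 2]

(0) want 1×MUL +2rd +1wr — yes → AL1|MU1|ME2|BR1|rd4|wr1
(1) want 1×ALU +1rd +1wr — yes → AL0|MU1|ME2|BR1|rd3|wr0
(2) want 1×MEM +2rd +0wr — yes → AL0|MU1|ME1|BR1|rd1|wr0
(3) want 1×BR +2rd +0wr — RD_PORT → AL0|MU1|ME1|BR1|rd1|wr0
(4) want 1×ALU +2rd +1wr — FU → AL0|MU1|ME1|BR1|rd1|wr0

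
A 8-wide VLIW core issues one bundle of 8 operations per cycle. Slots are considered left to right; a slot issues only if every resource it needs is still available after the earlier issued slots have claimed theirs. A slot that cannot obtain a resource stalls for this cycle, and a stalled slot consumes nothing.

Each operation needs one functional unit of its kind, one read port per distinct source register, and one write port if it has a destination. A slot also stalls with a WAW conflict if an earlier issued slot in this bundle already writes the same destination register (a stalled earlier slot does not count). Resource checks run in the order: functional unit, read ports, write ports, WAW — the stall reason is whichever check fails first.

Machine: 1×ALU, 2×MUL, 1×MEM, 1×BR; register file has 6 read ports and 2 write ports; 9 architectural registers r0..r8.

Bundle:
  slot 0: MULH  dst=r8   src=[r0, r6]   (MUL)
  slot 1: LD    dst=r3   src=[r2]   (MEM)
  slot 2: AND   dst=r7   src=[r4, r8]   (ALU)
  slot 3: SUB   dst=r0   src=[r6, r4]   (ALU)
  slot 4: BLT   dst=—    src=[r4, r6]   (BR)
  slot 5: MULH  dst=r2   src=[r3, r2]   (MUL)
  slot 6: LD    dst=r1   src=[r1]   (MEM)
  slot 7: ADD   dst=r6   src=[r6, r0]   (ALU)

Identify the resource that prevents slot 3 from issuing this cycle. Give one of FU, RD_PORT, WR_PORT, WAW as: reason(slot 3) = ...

reason(slot 3) = WR_PORT

slot 0 (MUL): ISSUE — free A1,Mu1,Ld1,B1 rp4 wp1
slot 1 (MEM): ISSUE — free A1,Mu1,Ld0,B1 rp3 wp0
slot 2 (ALU): stall WR_PORT — free A1,Mu1,Ld0,B1 rp3 wp0
slot 3 (ALU): stall WR_PORT — free A1,Mu1,Ld0,B1 rp3 wp0
slot 4 (BR): ISSUE — free A1,Mu1,Ld0,B0 rp1 wp0
slot 5 (MUL): stall RD_PORT — free A1,Mu1,Ld0,B0 rp1 wp0
slot 6 (MEM): stall FU — free A1,Mu1,Ld0,B0 rp1 wp0
slot 7 (ALU): stall RD_PORT — free A1,Mu1,Ld0,B0 rp1 wp0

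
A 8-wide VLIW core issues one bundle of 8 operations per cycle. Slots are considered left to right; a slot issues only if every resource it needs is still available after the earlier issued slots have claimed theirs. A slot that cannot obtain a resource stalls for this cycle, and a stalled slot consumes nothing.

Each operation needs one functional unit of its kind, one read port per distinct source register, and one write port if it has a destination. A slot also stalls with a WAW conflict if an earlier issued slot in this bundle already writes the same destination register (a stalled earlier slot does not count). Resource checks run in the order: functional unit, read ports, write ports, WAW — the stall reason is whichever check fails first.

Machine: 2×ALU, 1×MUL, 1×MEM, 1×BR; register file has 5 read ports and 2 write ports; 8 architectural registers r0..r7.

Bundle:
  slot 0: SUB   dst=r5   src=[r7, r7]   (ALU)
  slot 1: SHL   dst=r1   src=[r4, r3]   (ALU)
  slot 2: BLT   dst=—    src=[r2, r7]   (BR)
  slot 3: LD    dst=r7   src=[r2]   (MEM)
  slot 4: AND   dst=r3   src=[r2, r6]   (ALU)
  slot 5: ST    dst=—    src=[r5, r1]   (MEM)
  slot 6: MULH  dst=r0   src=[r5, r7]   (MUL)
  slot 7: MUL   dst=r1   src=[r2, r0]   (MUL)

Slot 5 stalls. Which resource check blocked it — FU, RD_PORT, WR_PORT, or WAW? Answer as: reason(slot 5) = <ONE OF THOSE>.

#0 ALU src=r7,r7 dispatched  <A:1 Mu:1 Ld:1 B:1 rd:4 wr:1>
#1 ALU src=r4,r3 dispatched  <A:0 Mu:1 Ld:1 B:1 rd:2 wr:0>
#2 BR src=r2,r7 dispatched  <A:0 Mu:1 Ld:1 B:0 rd:0 wr:0>
#3 MEM src=r2 held:RD_PORT  <A:0 Mu:1 Ld:1 B:0 rd:0 wr:0>
#4 ALU src=r2,r6 held:FU  <A:0 Mu:1 Ld:1 B:0 rd:0 wr:0>
#5 MEM src=r5,r1 held:RD_PORT  <A:0 Mu:1 Ld:1 B:0 rd:0 wr:0>
#6 MUL src=r5,r7 held:RD_PORT  <A:0 Mu:1 Ld:1 B:0 rd:0 wr:0>
#7 MUL src=r2,r0 held:RD_PORT  <A:0 Mu:1 Ld:1 B:0 rd:0 wr:0>

reason(slot 5) = RD_PORT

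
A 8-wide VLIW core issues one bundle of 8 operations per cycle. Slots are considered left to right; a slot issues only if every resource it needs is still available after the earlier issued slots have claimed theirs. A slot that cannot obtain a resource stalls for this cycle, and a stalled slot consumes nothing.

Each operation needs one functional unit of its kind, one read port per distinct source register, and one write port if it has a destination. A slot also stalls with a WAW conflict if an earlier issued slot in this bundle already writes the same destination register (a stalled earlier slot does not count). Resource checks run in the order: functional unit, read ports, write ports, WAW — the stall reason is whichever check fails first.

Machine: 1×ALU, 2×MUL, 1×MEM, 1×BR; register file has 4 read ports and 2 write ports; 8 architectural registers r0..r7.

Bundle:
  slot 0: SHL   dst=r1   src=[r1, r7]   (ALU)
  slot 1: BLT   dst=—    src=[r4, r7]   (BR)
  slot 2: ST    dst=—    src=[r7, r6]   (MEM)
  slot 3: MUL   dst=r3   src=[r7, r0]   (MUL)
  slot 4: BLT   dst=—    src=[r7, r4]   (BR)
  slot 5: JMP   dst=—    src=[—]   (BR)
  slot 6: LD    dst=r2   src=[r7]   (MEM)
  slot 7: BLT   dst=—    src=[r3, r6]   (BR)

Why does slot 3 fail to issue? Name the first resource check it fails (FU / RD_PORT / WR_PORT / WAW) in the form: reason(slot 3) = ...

#0 ALU src=r1,r7 dispatched  <A:0 Mu:2 Ld:1 B:1 rd:2 wr:1>
#1 BR src=r4,r7 dispatched  <A:0 Mu:2 Ld:1 B:0 rd:0 wr:1>
#2 MEM src=r7,r6 held:RD_PORT  <A:0 Mu:2 Ld:1 B:0 rd:0 wr:1>
#3 MUL src=r7,r0 held:RD_PORT  <A:0 Mu:2 Ld:1 B:0 rd:0 wr:1>
#4 BR src=r7,r4 held:FU  <A:0 Mu:2 Ld:1 B:0 rd:0 wr:1>
#5 BR src=- held:FU  <A:0 Mu:2 Ld:1 B:0 rd:0 wr:1>
#6 MEM src=r7 held:RD_PORT  <A:0 Mu:2 Ld:1 B:0 rd:0 wr:1>
#7 BR src=r3,r6 held:FU  <A:0 Mu:2 Ld:1 B:0 rd:0 wr:1>

reason(slot 3) = RD_PORT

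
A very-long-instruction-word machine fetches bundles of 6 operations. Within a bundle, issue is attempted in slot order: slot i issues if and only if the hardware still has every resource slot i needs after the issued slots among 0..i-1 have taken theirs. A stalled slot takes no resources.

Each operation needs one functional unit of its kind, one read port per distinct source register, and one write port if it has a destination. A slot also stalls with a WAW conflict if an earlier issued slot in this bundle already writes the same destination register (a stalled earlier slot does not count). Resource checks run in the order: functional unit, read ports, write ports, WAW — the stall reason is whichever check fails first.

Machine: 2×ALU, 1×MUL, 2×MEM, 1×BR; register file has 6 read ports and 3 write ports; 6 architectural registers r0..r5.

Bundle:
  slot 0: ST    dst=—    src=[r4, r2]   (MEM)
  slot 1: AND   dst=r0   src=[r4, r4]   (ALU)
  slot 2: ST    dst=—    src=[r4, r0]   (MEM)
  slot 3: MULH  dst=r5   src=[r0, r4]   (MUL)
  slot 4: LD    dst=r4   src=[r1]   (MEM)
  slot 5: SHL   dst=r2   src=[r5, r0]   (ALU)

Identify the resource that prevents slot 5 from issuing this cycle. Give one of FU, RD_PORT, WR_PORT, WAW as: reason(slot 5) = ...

reason(slot 5) = RD_PORT

slot 0 (MEM): ISSUE — free A2,Mu1,Ld1,B1 rp4 wp3
slot 1 (ALU): ISSUE — free A1,Mu1,Ld1,B1 rp3 wp2
slot 2 (MEM): ISSUE — free A1,Mu1,Ld0,B1 rp1 wp2
slot 3 (MUL): stall RD_PORT — free A1,Mu1,Ld0,B1 rp1 wp2
slot 4 (MEM): stall FU — free A1,Mu1,Ld0,B1 rp1 wp2
slot 5 (ALU): stall RD_PORT — free A1,Mu1,Ld0,B1 rp1 wp2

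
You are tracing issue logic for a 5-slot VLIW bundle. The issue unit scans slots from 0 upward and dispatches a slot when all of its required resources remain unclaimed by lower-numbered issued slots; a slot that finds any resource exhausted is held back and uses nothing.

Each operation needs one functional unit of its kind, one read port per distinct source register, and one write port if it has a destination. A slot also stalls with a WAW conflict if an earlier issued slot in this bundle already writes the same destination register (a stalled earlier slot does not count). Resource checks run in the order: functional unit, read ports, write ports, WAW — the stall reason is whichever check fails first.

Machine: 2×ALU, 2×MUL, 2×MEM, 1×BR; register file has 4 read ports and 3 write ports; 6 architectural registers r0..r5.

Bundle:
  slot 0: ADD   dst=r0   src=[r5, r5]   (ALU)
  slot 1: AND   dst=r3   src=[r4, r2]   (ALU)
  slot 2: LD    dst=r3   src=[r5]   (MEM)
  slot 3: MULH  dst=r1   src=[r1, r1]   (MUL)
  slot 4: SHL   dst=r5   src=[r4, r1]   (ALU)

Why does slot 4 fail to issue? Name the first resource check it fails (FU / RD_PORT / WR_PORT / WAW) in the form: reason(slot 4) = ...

#0 ALU src=r5,r5 dispatched  <A:1 Mu:2 Ld:2 B:1 rd:3 wr:2>
#1 ALU src=r4,r2 dispatched  <A:0 Mu:2 Ld:2 B:1 rd:1 wr:1>
#2 MEM src=r5 held:WAW  <A:0 Mu:2 Ld:2 B:1 rd:1 wr:1>
#3 MUL src=r1,r1 dispatched  <A:0 Mu:1 Ld:2 B:1 rd:0 wr:0>
#4 ALU src=r4,r1 held:FU  <A:0 Mu:1 Ld:2 B:1 rd:0 wr:0>

reason(slot 4) = FU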